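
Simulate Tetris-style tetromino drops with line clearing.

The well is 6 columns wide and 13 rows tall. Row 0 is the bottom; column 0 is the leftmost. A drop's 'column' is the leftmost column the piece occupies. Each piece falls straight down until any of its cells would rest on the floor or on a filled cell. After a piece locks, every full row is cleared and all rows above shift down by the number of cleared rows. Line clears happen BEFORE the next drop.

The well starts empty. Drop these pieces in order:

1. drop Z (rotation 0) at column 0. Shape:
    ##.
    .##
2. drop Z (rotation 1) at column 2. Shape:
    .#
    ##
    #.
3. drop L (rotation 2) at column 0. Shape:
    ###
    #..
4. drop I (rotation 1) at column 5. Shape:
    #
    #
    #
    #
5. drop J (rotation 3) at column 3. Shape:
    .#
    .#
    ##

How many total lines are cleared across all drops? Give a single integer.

Drop 1: Z rot0 at col 0 lands with bottom-row=0; cleared 0 line(s) (total 0); column heights now [2 2 1 0 0 0], max=2
Drop 2: Z rot1 at col 2 lands with bottom-row=1; cleared 0 line(s) (total 0); column heights now [2 2 3 4 0 0], max=4
Drop 3: L rot2 at col 0 lands with bottom-row=2; cleared 0 line(s) (total 0); column heights now [4 4 4 4 0 0], max=4
Drop 4: I rot1 at col 5 lands with bottom-row=0; cleared 0 line(s) (total 0); column heights now [4 4 4 4 0 4], max=4
Drop 5: J rot3 at col 3 lands with bottom-row=4; cleared 0 line(s) (total 0); column heights now [4 4 4 5 7 4], max=7

Answer: 0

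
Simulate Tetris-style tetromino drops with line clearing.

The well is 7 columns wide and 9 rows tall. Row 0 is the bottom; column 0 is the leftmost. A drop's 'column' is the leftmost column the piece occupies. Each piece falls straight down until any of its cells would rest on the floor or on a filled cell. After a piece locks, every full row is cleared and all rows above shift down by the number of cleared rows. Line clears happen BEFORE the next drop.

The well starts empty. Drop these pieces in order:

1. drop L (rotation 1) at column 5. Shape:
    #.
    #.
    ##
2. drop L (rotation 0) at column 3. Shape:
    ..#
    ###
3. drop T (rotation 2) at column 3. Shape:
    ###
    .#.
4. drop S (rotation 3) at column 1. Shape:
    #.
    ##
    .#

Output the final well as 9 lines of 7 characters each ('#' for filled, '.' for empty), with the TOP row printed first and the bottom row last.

Answer: .......
.......
.......
...###.
....##.
...###.
.#...#.
.##..#.
..#..##

Derivation:
Drop 1: L rot1 at col 5 lands with bottom-row=0; cleared 0 line(s) (total 0); column heights now [0 0 0 0 0 3 1], max=3
Drop 2: L rot0 at col 3 lands with bottom-row=3; cleared 0 line(s) (total 0); column heights now [0 0 0 4 4 5 1], max=5
Drop 3: T rot2 at col 3 lands with bottom-row=4; cleared 0 line(s) (total 0); column heights now [0 0 0 6 6 6 1], max=6
Drop 4: S rot3 at col 1 lands with bottom-row=0; cleared 0 line(s) (total 0); column heights now [0 3 2 6 6 6 1], max=6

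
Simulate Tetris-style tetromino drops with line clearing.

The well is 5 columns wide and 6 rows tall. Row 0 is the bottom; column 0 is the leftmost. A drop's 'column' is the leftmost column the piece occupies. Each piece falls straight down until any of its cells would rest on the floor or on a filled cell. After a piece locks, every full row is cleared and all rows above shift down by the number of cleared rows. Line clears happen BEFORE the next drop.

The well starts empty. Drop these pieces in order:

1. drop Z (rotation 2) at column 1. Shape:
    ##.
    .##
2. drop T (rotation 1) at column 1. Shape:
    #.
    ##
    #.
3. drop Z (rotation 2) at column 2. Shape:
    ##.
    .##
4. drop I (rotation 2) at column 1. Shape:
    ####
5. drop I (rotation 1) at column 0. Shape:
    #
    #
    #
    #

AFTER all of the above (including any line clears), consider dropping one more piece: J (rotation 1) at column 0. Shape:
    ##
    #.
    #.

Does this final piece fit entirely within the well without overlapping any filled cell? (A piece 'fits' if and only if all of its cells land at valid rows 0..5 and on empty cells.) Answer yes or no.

Answer: yes

Derivation:
Drop 1: Z rot2 at col 1 lands with bottom-row=0; cleared 0 line(s) (total 0); column heights now [0 2 2 1 0], max=2
Drop 2: T rot1 at col 1 lands with bottom-row=2; cleared 0 line(s) (total 0); column heights now [0 5 4 1 0], max=5
Drop 3: Z rot2 at col 2 lands with bottom-row=3; cleared 0 line(s) (total 0); column heights now [0 5 5 5 4], max=5
Drop 4: I rot2 at col 1 lands with bottom-row=5; cleared 0 line(s) (total 0); column heights now [0 6 6 6 6], max=6
Drop 5: I rot1 at col 0 lands with bottom-row=0; cleared 1 line(s) (total 1); column heights now [3 5 5 5 5], max=5
Test piece J rot1 at col 0 (width 2): heights before test = [3 5 5 5 5]; fits = True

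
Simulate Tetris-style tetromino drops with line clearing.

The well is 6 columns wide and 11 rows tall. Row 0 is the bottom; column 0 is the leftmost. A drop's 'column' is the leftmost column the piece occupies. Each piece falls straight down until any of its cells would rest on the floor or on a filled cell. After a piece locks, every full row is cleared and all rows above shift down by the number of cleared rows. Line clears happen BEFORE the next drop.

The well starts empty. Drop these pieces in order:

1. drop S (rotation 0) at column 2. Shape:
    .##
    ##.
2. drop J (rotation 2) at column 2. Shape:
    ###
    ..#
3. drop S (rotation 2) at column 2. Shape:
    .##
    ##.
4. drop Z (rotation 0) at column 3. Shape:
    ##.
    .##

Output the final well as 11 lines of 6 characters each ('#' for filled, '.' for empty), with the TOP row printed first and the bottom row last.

Answer: ......
......
......
...##.
....##
...##.
..##..
..###.
....#.
...##.
..##..

Derivation:
Drop 1: S rot0 at col 2 lands with bottom-row=0; cleared 0 line(s) (total 0); column heights now [0 0 1 2 2 0], max=2
Drop 2: J rot2 at col 2 lands with bottom-row=2; cleared 0 line(s) (total 0); column heights now [0 0 4 4 4 0], max=4
Drop 3: S rot2 at col 2 lands with bottom-row=4; cleared 0 line(s) (total 0); column heights now [0 0 5 6 6 0], max=6
Drop 4: Z rot0 at col 3 lands with bottom-row=6; cleared 0 line(s) (total 0); column heights now [0 0 5 8 8 7], max=8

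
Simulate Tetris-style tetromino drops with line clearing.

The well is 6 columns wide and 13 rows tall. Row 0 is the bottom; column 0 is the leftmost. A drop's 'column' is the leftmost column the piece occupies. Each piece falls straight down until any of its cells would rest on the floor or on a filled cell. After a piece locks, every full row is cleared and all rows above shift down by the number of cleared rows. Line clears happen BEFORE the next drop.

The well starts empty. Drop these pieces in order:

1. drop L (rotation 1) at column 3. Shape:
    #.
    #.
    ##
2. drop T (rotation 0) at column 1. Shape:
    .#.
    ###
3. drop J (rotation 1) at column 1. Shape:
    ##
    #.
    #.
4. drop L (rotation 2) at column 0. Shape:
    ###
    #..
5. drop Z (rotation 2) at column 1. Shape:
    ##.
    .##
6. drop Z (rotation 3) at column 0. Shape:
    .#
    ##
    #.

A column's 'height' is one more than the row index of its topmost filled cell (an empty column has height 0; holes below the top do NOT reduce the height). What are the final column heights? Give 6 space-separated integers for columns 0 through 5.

Drop 1: L rot1 at col 3 lands with bottom-row=0; cleared 0 line(s) (total 0); column heights now [0 0 0 3 1 0], max=3
Drop 2: T rot0 at col 1 lands with bottom-row=3; cleared 0 line(s) (total 0); column heights now [0 4 5 4 1 0], max=5
Drop 3: J rot1 at col 1 lands with bottom-row=4; cleared 0 line(s) (total 0); column heights now [0 7 7 4 1 0], max=7
Drop 4: L rot2 at col 0 lands with bottom-row=6; cleared 0 line(s) (total 0); column heights now [8 8 8 4 1 0], max=8
Drop 5: Z rot2 at col 1 lands with bottom-row=8; cleared 0 line(s) (total 0); column heights now [8 10 10 9 1 0], max=10
Drop 6: Z rot3 at col 0 lands with bottom-row=9; cleared 0 line(s) (total 0); column heights now [11 12 10 9 1 0], max=12

Answer: 11 12 10 9 1 0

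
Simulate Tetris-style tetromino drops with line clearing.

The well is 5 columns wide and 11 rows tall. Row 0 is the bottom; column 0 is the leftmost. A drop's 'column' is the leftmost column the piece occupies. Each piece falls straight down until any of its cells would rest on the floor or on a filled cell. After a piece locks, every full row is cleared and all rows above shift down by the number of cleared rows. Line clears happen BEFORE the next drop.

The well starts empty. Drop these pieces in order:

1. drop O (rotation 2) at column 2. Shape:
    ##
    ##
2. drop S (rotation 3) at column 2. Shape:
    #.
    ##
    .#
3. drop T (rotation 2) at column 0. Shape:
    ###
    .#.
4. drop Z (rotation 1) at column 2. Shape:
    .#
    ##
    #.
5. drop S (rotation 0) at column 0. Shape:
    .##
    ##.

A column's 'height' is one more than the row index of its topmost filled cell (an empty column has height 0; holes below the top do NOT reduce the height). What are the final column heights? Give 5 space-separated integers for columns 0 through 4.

Drop 1: O rot2 at col 2 lands with bottom-row=0; cleared 0 line(s) (total 0); column heights now [0 0 2 2 0], max=2
Drop 2: S rot3 at col 2 lands with bottom-row=2; cleared 0 line(s) (total 0); column heights now [0 0 5 4 0], max=5
Drop 3: T rot2 at col 0 lands with bottom-row=4; cleared 0 line(s) (total 0); column heights now [6 6 6 4 0], max=6
Drop 4: Z rot1 at col 2 lands with bottom-row=6; cleared 0 line(s) (total 0); column heights now [6 6 8 9 0], max=9
Drop 5: S rot0 at col 0 lands with bottom-row=7; cleared 0 line(s) (total 0); column heights now [8 9 9 9 0], max=9

Answer: 8 9 9 9 0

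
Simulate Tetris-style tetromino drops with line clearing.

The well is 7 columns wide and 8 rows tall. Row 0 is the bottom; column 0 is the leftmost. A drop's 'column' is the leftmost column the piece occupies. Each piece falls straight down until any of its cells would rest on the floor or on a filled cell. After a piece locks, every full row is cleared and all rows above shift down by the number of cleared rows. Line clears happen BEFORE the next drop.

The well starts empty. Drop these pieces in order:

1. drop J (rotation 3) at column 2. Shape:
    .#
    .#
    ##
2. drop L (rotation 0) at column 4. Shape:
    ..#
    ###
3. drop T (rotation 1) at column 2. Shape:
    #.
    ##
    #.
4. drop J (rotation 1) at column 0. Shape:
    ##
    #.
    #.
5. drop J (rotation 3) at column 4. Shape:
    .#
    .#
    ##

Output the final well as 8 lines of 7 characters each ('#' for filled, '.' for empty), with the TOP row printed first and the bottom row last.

Drop 1: J rot3 at col 2 lands with bottom-row=0; cleared 0 line(s) (total 0); column heights now [0 0 1 3 0 0 0], max=3
Drop 2: L rot0 at col 4 lands with bottom-row=0; cleared 0 line(s) (total 0); column heights now [0 0 1 3 1 1 2], max=3
Drop 3: T rot1 at col 2 lands with bottom-row=2; cleared 0 line(s) (total 0); column heights now [0 0 5 4 1 1 2], max=5
Drop 4: J rot1 at col 0 lands with bottom-row=0; cleared 0 line(s) (total 0); column heights now [3 3 5 4 1 1 2], max=5
Drop 5: J rot3 at col 4 lands with bottom-row=1; cleared 0 line(s) (total 0); column heights now [3 3 5 4 2 4 2], max=5

Answer: .......
.......
.......
..#....
..##.#.
####.#.
#..####
#.#####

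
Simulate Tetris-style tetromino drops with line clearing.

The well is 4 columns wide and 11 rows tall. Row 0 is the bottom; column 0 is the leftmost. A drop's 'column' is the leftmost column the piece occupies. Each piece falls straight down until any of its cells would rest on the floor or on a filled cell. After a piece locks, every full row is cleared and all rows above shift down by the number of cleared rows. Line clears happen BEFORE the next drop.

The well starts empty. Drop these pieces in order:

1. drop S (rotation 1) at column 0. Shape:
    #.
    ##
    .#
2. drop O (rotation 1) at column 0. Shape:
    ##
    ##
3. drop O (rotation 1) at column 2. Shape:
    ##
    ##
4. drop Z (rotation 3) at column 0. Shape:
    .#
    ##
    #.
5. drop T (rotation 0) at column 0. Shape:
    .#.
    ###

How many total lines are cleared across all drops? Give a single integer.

Drop 1: S rot1 at col 0 lands with bottom-row=0; cleared 0 line(s) (total 0); column heights now [3 2 0 0], max=3
Drop 2: O rot1 at col 0 lands with bottom-row=3; cleared 0 line(s) (total 0); column heights now [5 5 0 0], max=5
Drop 3: O rot1 at col 2 lands with bottom-row=0; cleared 1 line(s) (total 1); column heights now [4 4 1 1], max=4
Drop 4: Z rot3 at col 0 lands with bottom-row=4; cleared 0 line(s) (total 1); column heights now [6 7 1 1], max=7
Drop 5: T rot0 at col 0 lands with bottom-row=7; cleared 0 line(s) (total 1); column heights now [8 9 8 1], max=9

Answer: 1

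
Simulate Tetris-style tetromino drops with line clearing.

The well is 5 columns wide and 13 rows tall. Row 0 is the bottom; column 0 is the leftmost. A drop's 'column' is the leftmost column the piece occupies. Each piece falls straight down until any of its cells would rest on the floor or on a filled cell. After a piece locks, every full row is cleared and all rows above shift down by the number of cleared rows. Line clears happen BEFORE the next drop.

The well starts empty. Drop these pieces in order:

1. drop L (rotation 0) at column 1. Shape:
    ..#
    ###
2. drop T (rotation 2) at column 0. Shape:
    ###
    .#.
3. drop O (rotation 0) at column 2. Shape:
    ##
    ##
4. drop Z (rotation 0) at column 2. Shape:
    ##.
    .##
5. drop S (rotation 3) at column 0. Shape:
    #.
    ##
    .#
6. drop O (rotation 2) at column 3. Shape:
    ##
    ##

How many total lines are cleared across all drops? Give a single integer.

Drop 1: L rot0 at col 1 lands with bottom-row=0; cleared 0 line(s) (total 0); column heights now [0 1 1 2 0], max=2
Drop 2: T rot2 at col 0 lands with bottom-row=1; cleared 0 line(s) (total 0); column heights now [3 3 3 2 0], max=3
Drop 3: O rot0 at col 2 lands with bottom-row=3; cleared 0 line(s) (total 0); column heights now [3 3 5 5 0], max=5
Drop 4: Z rot0 at col 2 lands with bottom-row=5; cleared 0 line(s) (total 0); column heights now [3 3 7 7 6], max=7
Drop 5: S rot3 at col 0 lands with bottom-row=3; cleared 0 line(s) (total 0); column heights now [6 5 7 7 6], max=7
Drop 6: O rot2 at col 3 lands with bottom-row=7; cleared 0 line(s) (total 0); column heights now [6 5 7 9 9], max=9

Answer: 0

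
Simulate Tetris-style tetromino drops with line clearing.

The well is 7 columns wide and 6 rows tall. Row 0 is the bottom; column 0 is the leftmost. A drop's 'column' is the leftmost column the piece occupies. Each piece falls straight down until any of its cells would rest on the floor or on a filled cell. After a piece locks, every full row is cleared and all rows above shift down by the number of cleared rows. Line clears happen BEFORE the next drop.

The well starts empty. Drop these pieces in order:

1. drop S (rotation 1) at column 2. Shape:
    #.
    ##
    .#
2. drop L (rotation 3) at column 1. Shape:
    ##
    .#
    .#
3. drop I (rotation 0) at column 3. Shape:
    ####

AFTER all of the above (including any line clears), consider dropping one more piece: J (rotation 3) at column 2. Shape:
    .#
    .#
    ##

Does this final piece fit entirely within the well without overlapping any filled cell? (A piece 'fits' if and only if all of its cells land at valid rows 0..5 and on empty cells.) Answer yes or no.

Answer: no

Derivation:
Drop 1: S rot1 at col 2 lands with bottom-row=0; cleared 0 line(s) (total 0); column heights now [0 0 3 2 0 0 0], max=3
Drop 2: L rot3 at col 1 lands with bottom-row=3; cleared 0 line(s) (total 0); column heights now [0 6 6 2 0 0 0], max=6
Drop 3: I rot0 at col 3 lands with bottom-row=2; cleared 0 line(s) (total 0); column heights now [0 6 6 3 3 3 3], max=6
Test piece J rot3 at col 2 (width 2): heights before test = [0 6 6 3 3 3 3]; fits = False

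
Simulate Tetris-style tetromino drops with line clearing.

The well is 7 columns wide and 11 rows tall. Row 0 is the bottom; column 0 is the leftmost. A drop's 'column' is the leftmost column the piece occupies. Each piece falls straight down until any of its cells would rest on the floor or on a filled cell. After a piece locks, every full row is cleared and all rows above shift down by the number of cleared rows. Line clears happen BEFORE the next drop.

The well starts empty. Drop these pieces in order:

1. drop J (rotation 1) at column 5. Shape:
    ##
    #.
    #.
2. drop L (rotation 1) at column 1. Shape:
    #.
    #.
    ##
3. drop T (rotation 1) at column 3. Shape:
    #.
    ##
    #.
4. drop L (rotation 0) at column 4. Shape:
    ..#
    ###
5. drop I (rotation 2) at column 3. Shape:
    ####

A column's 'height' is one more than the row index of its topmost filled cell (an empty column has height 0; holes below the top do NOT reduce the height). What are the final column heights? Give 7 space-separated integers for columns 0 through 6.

Drop 1: J rot1 at col 5 lands with bottom-row=0; cleared 0 line(s) (total 0); column heights now [0 0 0 0 0 3 3], max=3
Drop 2: L rot1 at col 1 lands with bottom-row=0; cleared 0 line(s) (total 0); column heights now [0 3 1 0 0 3 3], max=3
Drop 3: T rot1 at col 3 lands with bottom-row=0; cleared 0 line(s) (total 0); column heights now [0 3 1 3 2 3 3], max=3
Drop 4: L rot0 at col 4 lands with bottom-row=3; cleared 0 line(s) (total 0); column heights now [0 3 1 3 4 4 5], max=5
Drop 5: I rot2 at col 3 lands with bottom-row=5; cleared 0 line(s) (total 0); column heights now [0 3 1 6 6 6 6], max=6

Answer: 0 3 1 6 6 6 6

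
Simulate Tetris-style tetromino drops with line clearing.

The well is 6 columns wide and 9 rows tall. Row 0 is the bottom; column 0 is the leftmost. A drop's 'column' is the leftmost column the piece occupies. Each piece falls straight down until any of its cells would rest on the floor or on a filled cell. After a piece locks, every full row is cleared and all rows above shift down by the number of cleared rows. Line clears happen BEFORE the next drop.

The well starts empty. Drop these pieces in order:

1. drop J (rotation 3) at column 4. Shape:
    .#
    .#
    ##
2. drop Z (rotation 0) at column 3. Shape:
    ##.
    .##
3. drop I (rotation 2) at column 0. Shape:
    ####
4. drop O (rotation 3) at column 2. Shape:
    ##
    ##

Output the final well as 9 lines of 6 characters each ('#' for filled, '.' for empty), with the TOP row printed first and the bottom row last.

Drop 1: J rot3 at col 4 lands with bottom-row=0; cleared 0 line(s) (total 0); column heights now [0 0 0 0 1 3], max=3
Drop 2: Z rot0 at col 3 lands with bottom-row=3; cleared 0 line(s) (total 0); column heights now [0 0 0 5 5 4], max=5
Drop 3: I rot2 at col 0 lands with bottom-row=5; cleared 0 line(s) (total 0); column heights now [6 6 6 6 5 4], max=6
Drop 4: O rot3 at col 2 lands with bottom-row=6; cleared 0 line(s) (total 0); column heights now [6 6 8 8 5 4], max=8

Answer: ......
..##..
..##..
####..
...##.
....##
.....#
.....#
....##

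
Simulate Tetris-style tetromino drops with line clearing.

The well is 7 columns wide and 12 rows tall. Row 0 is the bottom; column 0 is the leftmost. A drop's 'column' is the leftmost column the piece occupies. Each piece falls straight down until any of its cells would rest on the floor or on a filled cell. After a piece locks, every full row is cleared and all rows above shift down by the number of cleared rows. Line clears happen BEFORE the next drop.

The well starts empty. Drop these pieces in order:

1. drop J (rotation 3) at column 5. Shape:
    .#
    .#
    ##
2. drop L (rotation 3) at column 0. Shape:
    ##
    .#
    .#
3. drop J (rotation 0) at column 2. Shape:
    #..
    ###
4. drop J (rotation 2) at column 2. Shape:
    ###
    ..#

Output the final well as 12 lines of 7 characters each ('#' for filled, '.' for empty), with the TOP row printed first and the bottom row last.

Drop 1: J rot3 at col 5 lands with bottom-row=0; cleared 0 line(s) (total 0); column heights now [0 0 0 0 0 1 3], max=3
Drop 2: L rot3 at col 0 lands with bottom-row=0; cleared 0 line(s) (total 0); column heights now [3 3 0 0 0 1 3], max=3
Drop 3: J rot0 at col 2 lands with bottom-row=0; cleared 0 line(s) (total 0); column heights now [3 3 2 1 1 1 3], max=3
Drop 4: J rot2 at col 2 lands with bottom-row=1; cleared 0 line(s) (total 0); column heights now [3 3 3 3 3 1 3], max=3

Answer: .......
.......
.......
.......
.......
.......
.......
.......
.......
#####.#
.##.#.#
.######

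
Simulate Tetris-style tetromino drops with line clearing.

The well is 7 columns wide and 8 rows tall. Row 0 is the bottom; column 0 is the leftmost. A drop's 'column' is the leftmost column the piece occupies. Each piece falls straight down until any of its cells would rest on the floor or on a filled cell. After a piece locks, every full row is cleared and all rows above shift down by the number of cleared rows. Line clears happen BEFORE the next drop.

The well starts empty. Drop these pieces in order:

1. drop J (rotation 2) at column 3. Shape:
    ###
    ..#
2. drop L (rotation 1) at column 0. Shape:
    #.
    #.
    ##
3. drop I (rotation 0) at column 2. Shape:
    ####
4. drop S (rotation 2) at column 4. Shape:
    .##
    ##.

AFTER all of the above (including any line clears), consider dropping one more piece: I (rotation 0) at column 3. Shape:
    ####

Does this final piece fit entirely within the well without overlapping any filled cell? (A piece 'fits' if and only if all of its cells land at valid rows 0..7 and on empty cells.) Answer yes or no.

Answer: yes

Derivation:
Drop 1: J rot2 at col 3 lands with bottom-row=0; cleared 0 line(s) (total 0); column heights now [0 0 0 2 2 2 0], max=2
Drop 2: L rot1 at col 0 lands with bottom-row=0; cleared 0 line(s) (total 0); column heights now [3 1 0 2 2 2 0], max=3
Drop 3: I rot0 at col 2 lands with bottom-row=2; cleared 0 line(s) (total 0); column heights now [3 1 3 3 3 3 0], max=3
Drop 4: S rot2 at col 4 lands with bottom-row=3; cleared 0 line(s) (total 0); column heights now [3 1 3 3 4 5 5], max=5
Test piece I rot0 at col 3 (width 4): heights before test = [3 1 3 3 4 5 5]; fits = True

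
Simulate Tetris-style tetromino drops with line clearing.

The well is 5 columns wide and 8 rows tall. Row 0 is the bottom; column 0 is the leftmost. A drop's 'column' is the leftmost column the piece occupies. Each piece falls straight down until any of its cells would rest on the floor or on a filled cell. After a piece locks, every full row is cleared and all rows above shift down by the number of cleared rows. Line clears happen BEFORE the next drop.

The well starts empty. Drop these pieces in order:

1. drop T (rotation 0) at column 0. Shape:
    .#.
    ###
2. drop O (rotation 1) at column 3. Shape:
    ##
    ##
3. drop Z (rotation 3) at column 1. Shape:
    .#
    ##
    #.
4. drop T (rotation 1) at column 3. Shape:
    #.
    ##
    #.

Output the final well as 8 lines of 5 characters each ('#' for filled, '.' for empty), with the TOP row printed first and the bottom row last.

Drop 1: T rot0 at col 0 lands with bottom-row=0; cleared 0 line(s) (total 0); column heights now [1 2 1 0 0], max=2
Drop 2: O rot1 at col 3 lands with bottom-row=0; cleared 1 line(s) (total 1); column heights now [0 1 0 1 1], max=1
Drop 3: Z rot3 at col 1 lands with bottom-row=1; cleared 0 line(s) (total 1); column heights now [0 3 4 1 1], max=4
Drop 4: T rot1 at col 3 lands with bottom-row=1; cleared 0 line(s) (total 1); column heights now [0 3 4 4 3], max=4

Answer: .....
.....
.....
.....
..##.
.####
.#.#.
.#.##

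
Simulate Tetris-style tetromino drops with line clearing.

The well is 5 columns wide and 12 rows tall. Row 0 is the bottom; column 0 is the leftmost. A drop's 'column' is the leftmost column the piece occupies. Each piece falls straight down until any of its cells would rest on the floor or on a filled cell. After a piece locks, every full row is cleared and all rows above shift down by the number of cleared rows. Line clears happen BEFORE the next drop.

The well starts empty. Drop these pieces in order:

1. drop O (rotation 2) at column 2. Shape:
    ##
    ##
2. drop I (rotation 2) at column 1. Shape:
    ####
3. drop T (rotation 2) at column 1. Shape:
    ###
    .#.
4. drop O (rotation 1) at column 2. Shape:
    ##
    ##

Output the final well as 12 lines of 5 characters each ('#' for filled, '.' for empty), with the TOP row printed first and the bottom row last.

Drop 1: O rot2 at col 2 lands with bottom-row=0; cleared 0 line(s) (total 0); column heights now [0 0 2 2 0], max=2
Drop 2: I rot2 at col 1 lands with bottom-row=2; cleared 0 line(s) (total 0); column heights now [0 3 3 3 3], max=3
Drop 3: T rot2 at col 1 lands with bottom-row=3; cleared 0 line(s) (total 0); column heights now [0 5 5 5 3], max=5
Drop 4: O rot1 at col 2 lands with bottom-row=5; cleared 0 line(s) (total 0); column heights now [0 5 7 7 3], max=7

Answer: .....
.....
.....
.....
.....
..##.
..##.
.###.
..#..
.####
..##.
..##.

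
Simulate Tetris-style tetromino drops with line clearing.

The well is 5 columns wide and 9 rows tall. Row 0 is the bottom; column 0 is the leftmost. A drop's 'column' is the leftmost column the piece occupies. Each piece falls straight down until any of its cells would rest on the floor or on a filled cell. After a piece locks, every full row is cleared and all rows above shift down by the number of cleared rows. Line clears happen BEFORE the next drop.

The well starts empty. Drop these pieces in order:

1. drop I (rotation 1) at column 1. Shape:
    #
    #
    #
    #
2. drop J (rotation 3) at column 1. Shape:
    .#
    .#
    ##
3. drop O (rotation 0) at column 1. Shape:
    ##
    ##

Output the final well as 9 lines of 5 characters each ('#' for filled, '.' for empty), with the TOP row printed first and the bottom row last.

Drop 1: I rot1 at col 1 lands with bottom-row=0; cleared 0 line(s) (total 0); column heights now [0 4 0 0 0], max=4
Drop 2: J rot3 at col 1 lands with bottom-row=4; cleared 0 line(s) (total 0); column heights now [0 5 7 0 0], max=7
Drop 3: O rot0 at col 1 lands with bottom-row=7; cleared 0 line(s) (total 0); column heights now [0 9 9 0 0], max=9

Answer: .##..
.##..
..#..
..#..
.##..
.#...
.#...
.#...
.#...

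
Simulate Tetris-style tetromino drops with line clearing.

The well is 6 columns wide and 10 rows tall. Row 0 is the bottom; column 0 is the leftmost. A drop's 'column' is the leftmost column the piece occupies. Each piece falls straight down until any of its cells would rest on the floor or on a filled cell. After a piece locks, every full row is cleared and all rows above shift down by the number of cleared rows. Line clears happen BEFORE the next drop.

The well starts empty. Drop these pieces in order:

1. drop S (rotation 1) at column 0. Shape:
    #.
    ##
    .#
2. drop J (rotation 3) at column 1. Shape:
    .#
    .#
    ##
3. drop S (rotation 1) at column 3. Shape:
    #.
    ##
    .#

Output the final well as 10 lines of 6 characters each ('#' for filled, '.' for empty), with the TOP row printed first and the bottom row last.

Drop 1: S rot1 at col 0 lands with bottom-row=0; cleared 0 line(s) (total 0); column heights now [3 2 0 0 0 0], max=3
Drop 2: J rot3 at col 1 lands with bottom-row=2; cleared 0 line(s) (total 0); column heights now [3 3 5 0 0 0], max=5
Drop 3: S rot1 at col 3 lands with bottom-row=0; cleared 0 line(s) (total 0); column heights now [3 3 5 3 2 0], max=5

Answer: ......
......
......
......
......
..#...
..#...
####..
##.##.
.#..#.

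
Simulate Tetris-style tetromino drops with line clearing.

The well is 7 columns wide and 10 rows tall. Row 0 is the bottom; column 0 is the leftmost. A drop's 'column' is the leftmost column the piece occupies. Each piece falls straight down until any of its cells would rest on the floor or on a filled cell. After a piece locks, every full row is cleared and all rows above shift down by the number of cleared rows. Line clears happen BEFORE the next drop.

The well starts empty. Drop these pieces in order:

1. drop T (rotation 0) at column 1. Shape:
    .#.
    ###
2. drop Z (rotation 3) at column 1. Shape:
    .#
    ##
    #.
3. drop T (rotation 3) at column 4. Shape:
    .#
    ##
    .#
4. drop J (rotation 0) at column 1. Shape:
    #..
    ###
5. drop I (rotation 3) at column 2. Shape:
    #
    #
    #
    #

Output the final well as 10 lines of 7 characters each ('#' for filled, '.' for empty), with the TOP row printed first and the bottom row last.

Drop 1: T rot0 at col 1 lands with bottom-row=0; cleared 0 line(s) (total 0); column heights now [0 1 2 1 0 0 0], max=2
Drop 2: Z rot3 at col 1 lands with bottom-row=1; cleared 0 line(s) (total 0); column heights now [0 3 4 1 0 0 0], max=4
Drop 3: T rot3 at col 4 lands with bottom-row=0; cleared 0 line(s) (total 0); column heights now [0 3 4 1 2 3 0], max=4
Drop 4: J rot0 at col 1 lands with bottom-row=4; cleared 0 line(s) (total 0); column heights now [0 6 5 5 2 3 0], max=6
Drop 5: I rot3 at col 2 lands with bottom-row=5; cleared 0 line(s) (total 0); column heights now [0 6 9 5 2 3 0], max=9

Answer: .......
..#....
..#....
..#....
.##....
.###...
..#....
.##..#.
.##.##.
.###.#.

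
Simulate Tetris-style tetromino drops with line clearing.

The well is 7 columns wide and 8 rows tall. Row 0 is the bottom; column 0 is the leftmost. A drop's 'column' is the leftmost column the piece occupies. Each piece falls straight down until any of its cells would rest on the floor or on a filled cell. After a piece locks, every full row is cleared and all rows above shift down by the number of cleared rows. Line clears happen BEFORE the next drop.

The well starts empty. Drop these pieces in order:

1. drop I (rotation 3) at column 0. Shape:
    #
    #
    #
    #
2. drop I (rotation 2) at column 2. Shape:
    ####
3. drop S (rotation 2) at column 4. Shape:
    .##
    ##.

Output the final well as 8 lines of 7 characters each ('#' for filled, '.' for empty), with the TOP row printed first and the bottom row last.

Drop 1: I rot3 at col 0 lands with bottom-row=0; cleared 0 line(s) (total 0); column heights now [4 0 0 0 0 0 0], max=4
Drop 2: I rot2 at col 2 lands with bottom-row=0; cleared 0 line(s) (total 0); column heights now [4 0 1 1 1 1 0], max=4
Drop 3: S rot2 at col 4 lands with bottom-row=1; cleared 0 line(s) (total 0); column heights now [4 0 1 1 2 3 3], max=4

Answer: .......
.......
.......
.......
#......
#....##
#...##.
#.####.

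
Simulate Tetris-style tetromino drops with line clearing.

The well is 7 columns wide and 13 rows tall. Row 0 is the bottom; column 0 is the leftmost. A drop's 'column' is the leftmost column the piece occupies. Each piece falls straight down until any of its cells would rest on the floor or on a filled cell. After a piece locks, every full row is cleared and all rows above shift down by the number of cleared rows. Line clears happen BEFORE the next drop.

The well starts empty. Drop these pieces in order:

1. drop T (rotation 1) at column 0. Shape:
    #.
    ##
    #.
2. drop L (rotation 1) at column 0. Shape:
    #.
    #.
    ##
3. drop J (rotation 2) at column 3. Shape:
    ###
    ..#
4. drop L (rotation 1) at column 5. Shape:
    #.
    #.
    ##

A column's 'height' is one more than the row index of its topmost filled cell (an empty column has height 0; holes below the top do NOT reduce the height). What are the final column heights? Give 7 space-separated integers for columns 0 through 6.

Answer: 6 4 0 2 2 5 3

Derivation:
Drop 1: T rot1 at col 0 lands with bottom-row=0; cleared 0 line(s) (total 0); column heights now [3 2 0 0 0 0 0], max=3
Drop 2: L rot1 at col 0 lands with bottom-row=3; cleared 0 line(s) (total 0); column heights now [6 4 0 0 0 0 0], max=6
Drop 3: J rot2 at col 3 lands with bottom-row=0; cleared 0 line(s) (total 0); column heights now [6 4 0 2 2 2 0], max=6
Drop 4: L rot1 at col 5 lands with bottom-row=2; cleared 0 line(s) (total 0); column heights now [6 4 0 2 2 5 3], max=6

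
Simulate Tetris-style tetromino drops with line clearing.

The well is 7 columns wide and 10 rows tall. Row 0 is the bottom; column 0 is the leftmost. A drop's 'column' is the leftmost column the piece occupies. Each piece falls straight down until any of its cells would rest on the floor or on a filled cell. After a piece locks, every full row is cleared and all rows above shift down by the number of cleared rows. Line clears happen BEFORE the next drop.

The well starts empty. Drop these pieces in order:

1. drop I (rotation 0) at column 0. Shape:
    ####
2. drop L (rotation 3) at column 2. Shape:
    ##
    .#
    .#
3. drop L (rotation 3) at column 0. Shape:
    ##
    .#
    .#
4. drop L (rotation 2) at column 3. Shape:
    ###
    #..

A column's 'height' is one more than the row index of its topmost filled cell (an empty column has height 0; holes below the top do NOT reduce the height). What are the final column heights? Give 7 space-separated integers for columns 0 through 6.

Drop 1: I rot0 at col 0 lands with bottom-row=0; cleared 0 line(s) (total 0); column heights now [1 1 1 1 0 0 0], max=1
Drop 2: L rot3 at col 2 lands with bottom-row=1; cleared 0 line(s) (total 0); column heights now [1 1 4 4 0 0 0], max=4
Drop 3: L rot3 at col 0 lands with bottom-row=1; cleared 0 line(s) (total 0); column heights now [4 4 4 4 0 0 0], max=4
Drop 4: L rot2 at col 3 lands with bottom-row=4; cleared 0 line(s) (total 0); column heights now [4 4 4 6 6 6 0], max=6

Answer: 4 4 4 6 6 6 0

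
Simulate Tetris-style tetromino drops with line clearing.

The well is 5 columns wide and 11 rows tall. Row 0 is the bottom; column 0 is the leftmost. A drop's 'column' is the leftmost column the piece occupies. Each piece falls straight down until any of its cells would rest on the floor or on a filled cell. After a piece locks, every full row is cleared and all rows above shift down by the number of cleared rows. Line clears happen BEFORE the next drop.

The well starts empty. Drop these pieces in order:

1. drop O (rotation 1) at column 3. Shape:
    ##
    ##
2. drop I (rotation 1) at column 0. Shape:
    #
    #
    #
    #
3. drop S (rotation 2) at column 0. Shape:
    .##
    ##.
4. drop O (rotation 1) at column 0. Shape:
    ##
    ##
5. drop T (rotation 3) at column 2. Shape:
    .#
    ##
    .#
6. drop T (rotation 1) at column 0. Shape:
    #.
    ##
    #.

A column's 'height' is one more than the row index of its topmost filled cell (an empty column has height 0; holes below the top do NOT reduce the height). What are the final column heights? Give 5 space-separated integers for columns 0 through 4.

Answer: 11 10 7 8 2

Derivation:
Drop 1: O rot1 at col 3 lands with bottom-row=0; cleared 0 line(s) (total 0); column heights now [0 0 0 2 2], max=2
Drop 2: I rot1 at col 0 lands with bottom-row=0; cleared 0 line(s) (total 0); column heights now [4 0 0 2 2], max=4
Drop 3: S rot2 at col 0 lands with bottom-row=4; cleared 0 line(s) (total 0); column heights now [5 6 6 2 2], max=6
Drop 4: O rot1 at col 0 lands with bottom-row=6; cleared 0 line(s) (total 0); column heights now [8 8 6 2 2], max=8
Drop 5: T rot3 at col 2 lands with bottom-row=5; cleared 0 line(s) (total 0); column heights now [8 8 7 8 2], max=8
Drop 6: T rot1 at col 0 lands with bottom-row=8; cleared 0 line(s) (total 0); column heights now [11 10 7 8 2], max=11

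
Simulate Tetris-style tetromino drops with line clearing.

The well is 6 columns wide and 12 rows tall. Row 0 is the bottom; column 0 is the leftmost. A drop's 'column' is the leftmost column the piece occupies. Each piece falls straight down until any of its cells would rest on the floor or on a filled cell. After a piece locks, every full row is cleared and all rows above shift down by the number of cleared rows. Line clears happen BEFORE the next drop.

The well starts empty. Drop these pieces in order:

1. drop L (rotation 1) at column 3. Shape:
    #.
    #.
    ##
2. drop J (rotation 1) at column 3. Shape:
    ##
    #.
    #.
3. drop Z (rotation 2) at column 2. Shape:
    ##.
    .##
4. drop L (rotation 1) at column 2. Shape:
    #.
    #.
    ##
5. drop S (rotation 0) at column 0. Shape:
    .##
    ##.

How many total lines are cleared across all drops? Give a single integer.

Drop 1: L rot1 at col 3 lands with bottom-row=0; cleared 0 line(s) (total 0); column heights now [0 0 0 3 1 0], max=3
Drop 2: J rot1 at col 3 lands with bottom-row=3; cleared 0 line(s) (total 0); column heights now [0 0 0 6 6 0], max=6
Drop 3: Z rot2 at col 2 lands with bottom-row=6; cleared 0 line(s) (total 0); column heights now [0 0 8 8 7 0], max=8
Drop 4: L rot1 at col 2 lands with bottom-row=8; cleared 0 line(s) (total 0); column heights now [0 0 11 9 7 0], max=11
Drop 5: S rot0 at col 0 lands with bottom-row=10; cleared 0 line(s) (total 0); column heights now [11 12 12 9 7 0], max=12

Answer: 0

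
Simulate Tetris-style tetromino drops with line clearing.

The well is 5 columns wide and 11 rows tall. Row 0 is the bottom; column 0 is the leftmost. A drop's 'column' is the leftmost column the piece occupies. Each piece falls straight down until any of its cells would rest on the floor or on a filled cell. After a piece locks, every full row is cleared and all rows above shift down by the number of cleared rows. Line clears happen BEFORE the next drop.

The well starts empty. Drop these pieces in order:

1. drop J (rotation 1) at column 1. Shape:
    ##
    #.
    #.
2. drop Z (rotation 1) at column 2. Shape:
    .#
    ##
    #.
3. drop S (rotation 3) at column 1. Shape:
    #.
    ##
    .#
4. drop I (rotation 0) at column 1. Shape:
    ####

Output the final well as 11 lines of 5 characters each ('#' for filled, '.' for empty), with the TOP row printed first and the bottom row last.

Drop 1: J rot1 at col 1 lands with bottom-row=0; cleared 0 line(s) (total 0); column heights now [0 3 3 0 0], max=3
Drop 2: Z rot1 at col 2 lands with bottom-row=3; cleared 0 line(s) (total 0); column heights now [0 3 5 6 0], max=6
Drop 3: S rot3 at col 1 lands with bottom-row=5; cleared 0 line(s) (total 0); column heights now [0 8 7 6 0], max=8
Drop 4: I rot0 at col 1 lands with bottom-row=8; cleared 0 line(s) (total 0); column heights now [0 9 9 9 9], max=9

Answer: .....
.....
.####
.#...
.##..
..##.
..##.
..#..
.##..
.#...
.#...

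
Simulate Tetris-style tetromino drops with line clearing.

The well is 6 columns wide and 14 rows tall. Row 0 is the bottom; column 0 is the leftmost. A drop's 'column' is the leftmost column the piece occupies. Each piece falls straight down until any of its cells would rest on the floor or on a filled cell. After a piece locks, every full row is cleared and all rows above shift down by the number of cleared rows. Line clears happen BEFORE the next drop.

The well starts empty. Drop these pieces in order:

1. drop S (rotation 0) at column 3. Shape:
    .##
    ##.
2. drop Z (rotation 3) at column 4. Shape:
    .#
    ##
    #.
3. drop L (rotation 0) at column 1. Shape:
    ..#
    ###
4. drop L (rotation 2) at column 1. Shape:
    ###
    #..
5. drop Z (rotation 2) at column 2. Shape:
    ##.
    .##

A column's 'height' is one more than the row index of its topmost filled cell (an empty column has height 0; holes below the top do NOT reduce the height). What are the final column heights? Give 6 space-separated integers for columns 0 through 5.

Drop 1: S rot0 at col 3 lands with bottom-row=0; cleared 0 line(s) (total 0); column heights now [0 0 0 1 2 2], max=2
Drop 2: Z rot3 at col 4 lands with bottom-row=2; cleared 0 line(s) (total 0); column heights now [0 0 0 1 4 5], max=5
Drop 3: L rot0 at col 1 lands with bottom-row=1; cleared 0 line(s) (total 0); column heights now [0 2 2 3 4 5], max=5
Drop 4: L rot2 at col 1 lands with bottom-row=2; cleared 0 line(s) (total 0); column heights now [0 4 4 4 4 5], max=5
Drop 5: Z rot2 at col 2 lands with bottom-row=4; cleared 0 line(s) (total 0); column heights now [0 4 6 6 5 5], max=6

Answer: 0 4 6 6 5 5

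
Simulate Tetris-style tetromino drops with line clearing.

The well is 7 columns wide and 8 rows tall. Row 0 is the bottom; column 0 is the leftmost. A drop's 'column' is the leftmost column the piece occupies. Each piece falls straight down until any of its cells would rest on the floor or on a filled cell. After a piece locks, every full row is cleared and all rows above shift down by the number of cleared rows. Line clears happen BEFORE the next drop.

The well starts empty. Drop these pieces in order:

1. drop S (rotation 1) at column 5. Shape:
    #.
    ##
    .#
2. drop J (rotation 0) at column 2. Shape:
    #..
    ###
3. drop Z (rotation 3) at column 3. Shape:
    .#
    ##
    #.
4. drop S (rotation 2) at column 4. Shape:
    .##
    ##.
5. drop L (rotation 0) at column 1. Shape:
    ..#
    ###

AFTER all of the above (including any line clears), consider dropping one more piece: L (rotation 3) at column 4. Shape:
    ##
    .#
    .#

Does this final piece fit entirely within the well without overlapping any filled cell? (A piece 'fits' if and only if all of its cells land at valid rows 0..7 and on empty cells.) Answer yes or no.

Drop 1: S rot1 at col 5 lands with bottom-row=0; cleared 0 line(s) (total 0); column heights now [0 0 0 0 0 3 2], max=3
Drop 2: J rot0 at col 2 lands with bottom-row=0; cleared 0 line(s) (total 0); column heights now [0 0 2 1 1 3 2], max=3
Drop 3: Z rot3 at col 3 lands with bottom-row=1; cleared 0 line(s) (total 0); column heights now [0 0 2 3 4 3 2], max=4
Drop 4: S rot2 at col 4 lands with bottom-row=4; cleared 0 line(s) (total 0); column heights now [0 0 2 3 5 6 6], max=6
Drop 5: L rot0 at col 1 lands with bottom-row=3; cleared 0 line(s) (total 0); column heights now [0 4 4 5 5 6 6], max=6
Test piece L rot3 at col 4 (width 2): heights before test = [0 4 4 5 5 6 6]; fits = False

Answer: no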